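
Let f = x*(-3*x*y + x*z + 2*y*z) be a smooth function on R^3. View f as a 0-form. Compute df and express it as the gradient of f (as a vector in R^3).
df = (-6*x*y + 2*x*z + 2*y*z) dx + (x*(-3*x + 2*z)) dy + (x*(x + 2*y)) dz; grad f = (-6*x*y + 2*x*z + 2*y*z, x*(-3*x + 2*z), x*(x + 2*y))

For a 0-form f, d f = (∂f/∂x) dx + (∂f/∂y) dy + (∂f/∂z) dz. The components of the vector representation are exactly the entries of grad f in Cartesian coordinates:
  ∂f/∂x = -6*x*y + 2*x*z + 2*y*z
  ∂f/∂y = x*(-3*x + 2*z)
  ∂f/∂z = x*(x + 2*y).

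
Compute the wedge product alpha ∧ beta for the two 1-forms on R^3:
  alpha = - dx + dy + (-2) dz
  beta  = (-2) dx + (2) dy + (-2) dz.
alpha ∧ beta = (-2) dx ∧ dz + (2) dy ∧ dz

Distribute the wedge, using dx_i ∧ dx_j = -dx_j ∧ dx_i and dx_i ∧ dx_i = 0. For each pair (i, j) with i < j, the coefficient of dx_i ∧ dx_j in alpha ∧ beta is (alpha_i * beta_j - alpha_j * beta_i). Collecting: alpha ∧ beta = (-2) dx ∧ dz + (2) dy ∧ dz.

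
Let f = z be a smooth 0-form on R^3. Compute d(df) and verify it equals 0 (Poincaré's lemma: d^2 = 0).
d(df) = 0

Step 1: df = sum_i (∂f/∂x_i) dx_i = (0) dx + (0) dy + (1) dz.
Step 2: Apply d again. Using the 1-form formula, the coefficient of dx ∧ dy in d(df) is ∂^2 f/∂x ∂y - ∂^2 f/∂y ∂x = (0) - (0) = 0 (equality of mixed partials for smooth f).
Similarly for dx ∧ dz and dy ∧ dz — all coefficients vanish. So d(df) = 0.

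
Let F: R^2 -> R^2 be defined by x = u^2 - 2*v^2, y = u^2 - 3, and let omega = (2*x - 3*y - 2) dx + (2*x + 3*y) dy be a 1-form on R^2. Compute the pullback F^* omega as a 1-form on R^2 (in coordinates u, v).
F^* omega = (4*u*(2*u^2 - 4*v^2 - 1)) du + (4*v*(u^2 + 4*v^2 - 7)) dv

Using F^*(f dg) = (f ∘ F) d(g ∘ F), substitute each coordinate x_i by F_i(u, v) in f_i, and replace dx_i by d F_i = (∂F_i/∂u) du + (∂F_i/∂v) dv.
  For the x component: f_1(F) = -u^2 - 4*v^2 + 7; d F_1 = (2*u) du + (-4*v) dv
  For the y component: f_2(F) = 5*u^2 - 4*v^2 - 9; d F_2 = (2*u) du + (0) dv
Combining and collecting du, dv coefficients:
  coeff of du: 4*u*(2*u^2 - 4*v^2 - 1)
  coeff of dv: 4*v*(u^2 + 4*v^2 - 7)
F^* omega = (4*u*(2*u^2 - 4*v^2 - 1)) du + (4*v*(u^2 + 4*v^2 - 7)) dv.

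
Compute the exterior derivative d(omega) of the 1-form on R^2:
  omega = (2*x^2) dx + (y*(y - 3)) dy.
d(omega) = 0

For a 1-form omega = sum_i f_i dx_i, the exterior derivative is
  d(omega) = sum_{i < j} (∂f_j/∂x_i - ∂f_i/∂x_j) dx_i ∧ dx_j.

Assembling: d(omega) = 0.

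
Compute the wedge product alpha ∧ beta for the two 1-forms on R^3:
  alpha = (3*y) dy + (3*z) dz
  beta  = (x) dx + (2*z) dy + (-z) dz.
alpha ∧ beta = (-3*x*y) dx ∧ dy + (-3*z*(y + 2*z)) dy ∧ dz + (-3*x*z) dx ∧ dz

Distribute the wedge, using dx_i ∧ dx_j = -dx_j ∧ dx_i and dx_i ∧ dx_i = 0. For each pair (i, j) with i < j, the coefficient of dx_i ∧ dx_j in alpha ∧ beta is (alpha_i * beta_j - alpha_j * beta_i). Collecting: alpha ∧ beta = (-3*x*y) dx ∧ dy + (-3*z*(y + 2*z)) dy ∧ dz + (-3*x*z) dx ∧ dz.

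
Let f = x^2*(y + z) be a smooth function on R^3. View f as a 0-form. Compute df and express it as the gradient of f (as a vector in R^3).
df = (2*x*(y + z)) dx + (x^2) dy + (x^2) dz; grad f = (2*x*(y + z), x^2, x^2)

For a 0-form f, d f = (∂f/∂x) dx + (∂f/∂y) dy + (∂f/∂z) dz. The components of the vector representation are exactly the entries of grad f in Cartesian coordinates:
  ∂f/∂x = 2*x*(y + z)
  ∂f/∂y = x^2
  ∂f/∂z = x^2.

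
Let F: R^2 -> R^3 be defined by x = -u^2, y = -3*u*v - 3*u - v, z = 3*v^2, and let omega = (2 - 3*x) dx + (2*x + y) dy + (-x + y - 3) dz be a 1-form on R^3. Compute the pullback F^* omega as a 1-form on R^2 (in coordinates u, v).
F^* omega = (-6*u^3 + 6*u^2*v + 6*u^2 + 9*u*v^2 + 18*u*v + 5*u + 3*v^2 + 3*v) du + (6*u^3 + 15*u^2*v + 11*u^2 - 18*u*v^2 - 12*u*v + 3*u - 6*v^2 - 17*v) dv

Using F^*(f dg) = (f ∘ F) d(g ∘ F), substitute each coordinate x_i by F_i(u, v) in f_i, and replace dx_i by d F_i = (∂F_i/∂u) du + (∂F_i/∂v) dv.
  For the x component: f_1(F) = 3*u^2 + 2; d F_1 = (-2*u) du + (0) dv
  For the y component: f_2(F) = -2*u^2 - 3*u*v - 3*u - v; d F_2 = (-3*v - 3) du + (-3*u - 1) dv
  For the z component: f_3(F) = u^2 - 3*u*v - 3*u - v - 3; d F_3 = (0) du + (6*v) dv
Combining and collecting du, dv coefficients:
  coeff of du: -6*u^3 + 6*u^2*v + 6*u^2 + 9*u*v^2 + 18*u*v + 5*u + 3*v^2 + 3*v
  coeff of dv: 6*u^3 + 15*u^2*v + 11*u^2 - 18*u*v^2 - 12*u*v + 3*u - 6*v^2 - 17*v
F^* omega = (-6*u^3 + 6*u^2*v + 6*u^2 + 9*u*v^2 + 18*u*v + 5*u + 3*v^2 + 3*v) du + (6*u^3 + 15*u^2*v + 11*u^2 - 18*u*v^2 - 12*u*v + 3*u - 6*v^2 - 17*v) dv.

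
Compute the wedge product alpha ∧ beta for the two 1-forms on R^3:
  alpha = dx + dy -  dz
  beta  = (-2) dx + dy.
alpha ∧ beta = (3) dx ∧ dy + (-2) dx ∧ dz + (1) dy ∧ dz

Distribute the wedge, using dx_i ∧ dx_j = -dx_j ∧ dx_i and dx_i ∧ dx_i = 0. For each pair (i, j) with i < j, the coefficient of dx_i ∧ dx_j in alpha ∧ beta is (alpha_i * beta_j - alpha_j * beta_i). Collecting: alpha ∧ beta = (3) dx ∧ dy + (-2) dx ∧ dz + (1) dy ∧ dz.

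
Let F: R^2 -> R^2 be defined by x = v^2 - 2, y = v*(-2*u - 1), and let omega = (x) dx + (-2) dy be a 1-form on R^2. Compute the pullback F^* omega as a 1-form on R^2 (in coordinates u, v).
F^* omega = (4*v) du + (4*u + 2*v^3 - 4*v + 2) dv

Using F^*(f dg) = (f ∘ F) d(g ∘ F), substitute each coordinate x_i by F_i(u, v) in f_i, and replace dx_i by d F_i = (∂F_i/∂u) du + (∂F_i/∂v) dv.
  For the x component: f_1(F) = v^2 - 2; d F_1 = (0) du + (2*v) dv
  For the y component: f_2(F) = -2; d F_2 = (-2*v) du + (-2*u - 1) dv
Combining and collecting du, dv coefficients:
  coeff of du: 4*v
  coeff of dv: 4*u + 2*v^3 - 4*v + 2
F^* omega = (4*v) du + (4*u + 2*v^3 - 4*v + 2) dv.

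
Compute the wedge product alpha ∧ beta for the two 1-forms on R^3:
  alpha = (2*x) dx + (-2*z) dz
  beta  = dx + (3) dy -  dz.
alpha ∧ beta = (6*x) dx ∧ dy + (-2*x + 2*z) dx ∧ dz + (6*z) dy ∧ dz

Distribute the wedge, using dx_i ∧ dx_j = -dx_j ∧ dx_i and dx_i ∧ dx_i = 0. For each pair (i, j) with i < j, the coefficient of dx_i ∧ dx_j in alpha ∧ beta is (alpha_i * beta_j - alpha_j * beta_i). Collecting: alpha ∧ beta = (6*x) dx ∧ dy + (-2*x + 2*z) dx ∧ dz + (6*z) dy ∧ dz.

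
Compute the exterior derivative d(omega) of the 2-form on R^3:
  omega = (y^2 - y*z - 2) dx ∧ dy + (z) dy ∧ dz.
d(omega) = (-y) dx ∧ dy ∧ dz

For a 2-form omega = sum_{i<j} g_{ij} dx_i ∧ dx_j, the exterior derivative is
  d(omega) = sum_{i<j} d(g_{ij}) ∧ dx_i ∧ dx_j = sum_{i<j, k} (∂g_{ij}/∂x_k) dx_k ∧ dx_i ∧ dx_j.
Expand each term, using dx_k ∧ dx_i ∧ dx_j = sgn(permutation) dx_{(a)} ∧ dx_{(b)} ∧ dx_{(c)} with (a < b < c) sorted:
  d(y^2 - y*z - 2) includes (∂/∂z)(y^2 - y*z - 2) dz = (-y) dz, which multiplied by dx ∧ dy gives (-y) dx ∧ dy ∧ dz
Collecting like 3-forms: d(omega) = (-y) dx ∧ dy ∧ dz.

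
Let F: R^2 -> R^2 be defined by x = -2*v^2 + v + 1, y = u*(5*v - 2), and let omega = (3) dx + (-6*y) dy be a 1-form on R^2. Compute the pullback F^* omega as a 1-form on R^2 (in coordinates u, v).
F^* omega = (6*u*(-25*v^2 + 20*v - 4)) du + (-150*u^2*v + 60*u^2 - 12*v + 3) dv

Using F^*(f dg) = (f ∘ F) d(g ∘ F), substitute each coordinate x_i by F_i(u, v) in f_i, and replace dx_i by d F_i = (∂F_i/∂u) du + (∂F_i/∂v) dv.
  For the x component: f_1(F) = 3; d F_1 = (0) du + (1 - 4*v) dv
  For the y component: f_2(F) = 6*u*(2 - 5*v); d F_2 = (5*v - 2) du + (5*u) dv
Combining and collecting du, dv coefficients:
  coeff of du: 6*u*(-25*v^2 + 20*v - 4)
  coeff of dv: -150*u^2*v + 60*u^2 - 12*v + 3
F^* omega = (6*u*(-25*v^2 + 20*v - 4)) du + (-150*u^2*v + 60*u^2 - 12*v + 3) dv.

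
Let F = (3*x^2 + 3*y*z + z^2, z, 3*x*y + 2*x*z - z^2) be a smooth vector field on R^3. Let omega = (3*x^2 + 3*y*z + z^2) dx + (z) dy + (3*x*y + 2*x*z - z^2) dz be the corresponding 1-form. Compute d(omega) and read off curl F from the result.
d(omega) = (3*x - 1) dy ∧ dz + (0) dz ∧ dx + (-3*z) dx ∧ dy; curl F = (3*x - 1, 0, -3*z)

d omega = sum_{i<j} (∂f_j/∂x_i - ∂f_i/∂x_j) dx_i ∧ dx_j. Under the identification (dy ∧ dz, dz ∧ dx, dx ∧ dy) ↔ (e_x, e_y, e_z), the coefficients are exactly the components of curl F. Compute:
  ∂R/∂y - ∂Q/∂z = (3*x) - (1) = 3*x - 1
  ∂P/∂z - ∂R/∂x = (3*y + 2*z) - (3*y + 2*z) = 0
  ∂Q/∂x - ∂P/∂y = (0) - (3*z) = -3*z.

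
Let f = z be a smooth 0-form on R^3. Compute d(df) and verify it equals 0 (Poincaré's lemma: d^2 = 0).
d(df) = 0

Step 1: df = sum_i (∂f/∂x_i) dx_i = (0) dx + (0) dy + (1) dz.
Step 2: Apply d again. Using the 1-form formula, the coefficient of dx ∧ dy in d(df) is ∂^2 f/∂x ∂y - ∂^2 f/∂y ∂x = (0) - (0) = 0 (equality of mixed partials for smooth f).
Similarly for dx ∧ dz and dy ∧ dz — all coefficients vanish. So d(df) = 0.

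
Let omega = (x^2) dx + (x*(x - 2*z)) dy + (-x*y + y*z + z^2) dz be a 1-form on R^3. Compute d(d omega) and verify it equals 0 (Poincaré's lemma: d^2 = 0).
d(d omega) = 0

Step 1: d omega = sum_{i<j} (∂f_j/∂x_i - ∂f_i/∂x_j) dx_i ∧ dx_j:
  coeff of dx ∧ dy: 2*x - 2*z
  coeff of dx ∧ dz: -y
  coeff of dy ∧ dz: x + z
Step 2: Apply d again to each 2-form coefficient. The only possible 3-form in R^3 is dx ∧ dy ∧ dz, with coefficient
  ∂(coeff of dy∧dz)/∂x - ∂(coeff of dx∧dz)/∂y + ∂(coeff of dx∧dy)/∂z
  = ∂/∂x (x + z) - ∂/∂y (-y) + ∂/∂z (2*x - 2*z).
Each of these terms simplifies to sums of mixed partials that cancel in pairs. The result is 0 (by equality of mixed partials for smooth functions — Schwarz / Clairaut).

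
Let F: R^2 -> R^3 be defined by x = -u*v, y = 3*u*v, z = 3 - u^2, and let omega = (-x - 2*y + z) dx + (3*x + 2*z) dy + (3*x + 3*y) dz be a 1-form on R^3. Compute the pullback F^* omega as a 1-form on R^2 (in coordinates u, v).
F^* omega = (v*(-17*u^2 - 4*u*v + 15)) du + (u*(-5*u^2 - 4*u*v + 15)) dv

Using F^*(f dg) = (f ∘ F) d(g ∘ F), substitute each coordinate x_i by F_i(u, v) in f_i, and replace dx_i by d F_i = (∂F_i/∂u) du + (∂F_i/∂v) dv.
  For the x component: f_1(F) = -u^2 - 5*u*v + 3; d F_1 = (-v) du + (-u) dv
  For the y component: f_2(F) = -2*u^2 - 3*u*v + 6; d F_2 = (3*v) du + (3*u) dv
  For the z component: f_3(F) = 6*u*v; d F_3 = (-2*u) du + (0) dv
Combining and collecting du, dv coefficients:
  coeff of du: v*(-17*u^2 - 4*u*v + 15)
  coeff of dv: u*(-5*u^2 - 4*u*v + 15)
F^* omega = (v*(-17*u^2 - 4*u*v + 15)) du + (u*(-5*u^2 - 4*u*v + 15)) dv.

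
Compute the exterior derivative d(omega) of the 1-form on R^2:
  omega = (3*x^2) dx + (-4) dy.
d(omega) = 0

For a 1-form omega = sum_i f_i dx_i, the exterior derivative is
  d(omega) = sum_{i < j} (∂f_j/∂x_i - ∂f_i/∂x_j) dx_i ∧ dx_j.

Assembling: d(omega) = 0.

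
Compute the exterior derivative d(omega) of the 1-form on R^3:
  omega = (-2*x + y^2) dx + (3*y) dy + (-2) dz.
d(omega) = (-2*y) dx ∧ dy

For a 1-form omega = sum_i f_i dx_i, the exterior derivative is
  d(omega) = sum_{i < j} (∂f_j/∂x_i - ∂f_i/∂x_j) dx_i ∧ dx_j.
  coefficient of dx ∧ dy: ∂f_2/∂x - ∂f_1/∂y = ∂(3*y)/∂x - ∂(-2*x + y^2)/∂y = -2*y
Assembling: d(omega) = (-2*y) dx ∧ dy.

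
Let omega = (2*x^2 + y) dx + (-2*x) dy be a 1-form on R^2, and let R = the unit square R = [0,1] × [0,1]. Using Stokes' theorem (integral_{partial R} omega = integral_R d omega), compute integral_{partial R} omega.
integral_(partial R) omega = -3

Stokes: integral_partial_R omega = integral_R d omega with d omega = (∂Q/∂x - ∂P/∂y) dx ∧ dy.
  ∂Q/∂x = -2
  ∂P/∂y = 1
  integrand = ∂Q/∂x - ∂P/∂y = -3.
Integrating over R: integral_0^1 integral_0^1 (-3) dx dy = -3.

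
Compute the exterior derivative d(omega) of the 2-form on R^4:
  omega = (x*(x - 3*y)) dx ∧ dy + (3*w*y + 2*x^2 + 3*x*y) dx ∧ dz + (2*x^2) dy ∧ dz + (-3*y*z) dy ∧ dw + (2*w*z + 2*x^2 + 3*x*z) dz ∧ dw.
d(omega) = (-3*w + x) dx ∧ dy ∧ dz + (4*x + 3*y + 3*z) dx ∧ dz ∧ dw + (3*y) dy ∧ dz ∧ dw

For a 2-form omega = sum_{i<j} g_{ij} dx_i ∧ dx_j, the exterior derivative is
  d(omega) = sum_{i<j} d(g_{ij}) ∧ dx_i ∧ dx_j = sum_{i<j, k} (∂g_{ij}/∂x_k) dx_k ∧ dx_i ∧ dx_j.
Expand each term, using dx_k ∧ dx_i ∧ dx_j = sgn(permutation) dx_{(a)} ∧ dx_{(b)} ∧ dx_{(c)} with (a < b < c) sorted:
  d(3*w*y + 2*x^2 + 3*x*y) includes (∂/∂y)(3*w*y + 2*x^2 + 3*x*y) dy = (3*w + 3*x) dy, which multiplied by dx ∧ dz gives (-3*w - 3*x) dx ∧ dy ∧ dz
  d(3*w*y + 2*x^2 + 3*x*y) includes (∂/∂w)(3*w*y + 2*x^2 + 3*x*y) dw = (3*y) dw, which multiplied by dx ∧ dz gives (3*y) dx ∧ dz ∧ dw
  d(2*x^2) includes (∂/∂x)(2*x^2) dx = (4*x) dx, which multiplied by dy ∧ dz gives (4*x) dx ∧ dy ∧ dz
  d(-3*y*z) includes (∂/∂z)(-3*y*z) dz = (-3*y) dz, which multiplied by dy ∧ dw gives (3*y) dy ∧ dz ∧ dw
  d(2*w*z + 2*x^2 + 3*x*z) includes (∂/∂x)(2*w*z + 2*x^2 + 3*x*z) dx = (4*x + 3*z) dx, which multiplied by dz ∧ dw gives (4*x + 3*z) dx ∧ dz ∧ dw
Collecting like 3-forms: d(omega) = (-3*w + x) dx ∧ dy ∧ dz + (4*x + 3*y + 3*z) dx ∧ dz ∧ dw + (3*y) dy ∧ dz ∧ dw.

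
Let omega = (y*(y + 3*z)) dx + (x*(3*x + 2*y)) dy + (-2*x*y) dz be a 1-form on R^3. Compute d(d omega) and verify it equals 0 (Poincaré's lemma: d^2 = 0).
d(d omega) = 0

Step 1: d omega = sum_{i<j} (∂f_j/∂x_i - ∂f_i/∂x_j) dx_i ∧ dx_j:
  coeff of dx ∧ dy: 6*x - 3*z
  coeff of dx ∧ dz: -5*y
  coeff of dy ∧ dz: -2*x
Step 2: Apply d again to each 2-form coefficient. The only possible 3-form in R^3 is dx ∧ dy ∧ dz, with coefficient
  ∂(coeff of dy∧dz)/∂x - ∂(coeff of dx∧dz)/∂y + ∂(coeff of dx∧dy)/∂z
  = ∂/∂x (-2*x) - ∂/∂y (-5*y) + ∂/∂z (6*x - 3*z).
Each of these terms simplifies to sums of mixed partials that cancel in pairs. The result is 0 (by equality of mixed partials for smooth functions — Schwarz / Clairaut).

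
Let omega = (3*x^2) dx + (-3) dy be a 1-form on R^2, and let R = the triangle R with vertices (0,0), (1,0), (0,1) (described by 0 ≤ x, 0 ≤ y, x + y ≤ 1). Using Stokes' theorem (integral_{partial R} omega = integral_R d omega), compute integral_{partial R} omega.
integral_(partial R) omega = 0

Stokes: integral_partial_R omega = integral_R d omega with d omega = (∂Q/∂x - ∂P/∂y) dx ∧ dy.
  ∂Q/∂x = 0
  ∂P/∂y = 0
  integrand = ∂Q/∂x - ∂P/∂y = 0.
Integrating over R: integral_0^1 integral_0^{1-x} (0) dy dx = 0.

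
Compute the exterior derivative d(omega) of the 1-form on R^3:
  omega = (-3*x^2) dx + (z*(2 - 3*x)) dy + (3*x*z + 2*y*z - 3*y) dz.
d(omega) = (-3*z) dx ∧ dy + (3*z) dx ∧ dz + (3*x + 2*z - 5) dy ∧ dz

For a 1-form omega = sum_i f_i dx_i, the exterior derivative is
  d(omega) = sum_{i < j} (∂f_j/∂x_i - ∂f_i/∂x_j) dx_i ∧ dx_j.
  coefficient of dx ∧ dy: ∂f_2/∂x - ∂f_1/∂y = ∂(z*(2 - 3*x))/∂x - ∂(-3*x^2)/∂y = -3*z
  coefficient of dx ∧ dz: ∂f_3/∂x - ∂f_1/∂z = ∂(3*x*z + 2*y*z - 3*y)/∂x - ∂(-3*x^2)/∂z = 3*z
  coefficient of dy ∧ dz: ∂f_3/∂y - ∂f_2/∂z = ∂(3*x*z + 2*y*z - 3*y)/∂y - ∂(z*(2 - 3*x))/∂z = 3*x + 2*z - 5
Assembling: d(omega) = (-3*z) dx ∧ dy + (3*z) dx ∧ dz + (3*x + 2*z - 5) dy ∧ dz.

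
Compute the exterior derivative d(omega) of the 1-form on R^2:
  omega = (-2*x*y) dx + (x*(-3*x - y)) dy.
d(omega) = (-4*x - y) dx ∧ dy

For a 1-form omega = sum_i f_i dx_i, the exterior derivative is
  d(omega) = sum_{i < j} (∂f_j/∂x_i - ∂f_i/∂x_j) dx_i ∧ dx_j.
  coefficient of dx ∧ dy: ∂f_2/∂x - ∂f_1/∂y = ∂(x*(-3*x - y))/∂x - ∂(-2*x*y)/∂y = -4*x - y
Assembling: d(omega) = (-4*x - y) dx ∧ dy.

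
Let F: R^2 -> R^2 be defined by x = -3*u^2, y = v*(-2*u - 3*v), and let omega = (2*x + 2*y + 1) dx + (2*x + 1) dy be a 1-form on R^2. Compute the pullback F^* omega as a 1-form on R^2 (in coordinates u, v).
F^* omega = (36*u^3 + 36*u^2*v + 36*u*v^2 - 6*u - 2*v) du + (12*u^3 + 36*u^2*v - 2*u - 6*v) dv

Using F^*(f dg) = (f ∘ F) d(g ∘ F), substitute each coordinate x_i by F_i(u, v) in f_i, and replace dx_i by d F_i = (∂F_i/∂u) du + (∂F_i/∂v) dv.
  For the x component: f_1(F) = -6*u^2 - 4*u*v - 6*v^2 + 1; d F_1 = (-6*u) du + (0) dv
  For the y component: f_2(F) = 1 - 6*u^2; d F_2 = (-2*v) du + (-2*u - 6*v) dv
Combining and collecting du, dv coefficients:
  coeff of du: 36*u^3 + 36*u^2*v + 36*u*v^2 - 6*u - 2*v
  coeff of dv: 12*u^3 + 36*u^2*v - 2*u - 6*v
F^* omega = (36*u^3 + 36*u^2*v + 36*u*v^2 - 6*u - 2*v) du + (12*u^3 + 36*u^2*v - 2*u - 6*v) dv.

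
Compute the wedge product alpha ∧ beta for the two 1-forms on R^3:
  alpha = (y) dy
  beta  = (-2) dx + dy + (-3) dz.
alpha ∧ beta = (2*y) dx ∧ dy + (-3*y) dy ∧ dz

Distribute the wedge, using dx_i ∧ dx_j = -dx_j ∧ dx_i and dx_i ∧ dx_i = 0. For each pair (i, j) with i < j, the coefficient of dx_i ∧ dx_j in alpha ∧ beta is (alpha_i * beta_j - alpha_j * beta_i). Collecting: alpha ∧ beta = (2*y) dx ∧ dy + (-3*y) dy ∧ dz.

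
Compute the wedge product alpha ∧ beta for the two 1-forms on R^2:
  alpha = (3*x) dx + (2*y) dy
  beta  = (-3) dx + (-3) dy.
alpha ∧ beta = (-9*x + 6*y) dx ∧ dy

Distribute the wedge, using dx_i ∧ dx_j = -dx_j ∧ dx_i and dx_i ∧ dx_i = 0. For each pair (i, j) with i < j, the coefficient of dx_i ∧ dx_j in alpha ∧ beta is (alpha_i * beta_j - alpha_j * beta_i). Collecting: alpha ∧ beta = (-9*x + 6*y) dx ∧ dy.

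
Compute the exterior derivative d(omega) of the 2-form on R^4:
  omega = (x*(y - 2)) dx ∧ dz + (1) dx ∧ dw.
d(omega) = (-x) dx ∧ dy ∧ dz

For a 2-form omega = sum_{i<j} g_{ij} dx_i ∧ dx_j, the exterior derivative is
  d(omega) = sum_{i<j} d(g_{ij}) ∧ dx_i ∧ dx_j = sum_{i<j, k} (∂g_{ij}/∂x_k) dx_k ∧ dx_i ∧ dx_j.
Expand each term, using dx_k ∧ dx_i ∧ dx_j = sgn(permutation) dx_{(a)} ∧ dx_{(b)} ∧ dx_{(c)} with (a < b < c) sorted:
  d(x*(y - 2)) includes (∂/∂y)(x*(y - 2)) dy = (x) dy, which multiplied by dx ∧ dz gives (-x) dx ∧ dy ∧ dz
Collecting like 3-forms: d(omega) = (-x) dx ∧ dy ∧ dz.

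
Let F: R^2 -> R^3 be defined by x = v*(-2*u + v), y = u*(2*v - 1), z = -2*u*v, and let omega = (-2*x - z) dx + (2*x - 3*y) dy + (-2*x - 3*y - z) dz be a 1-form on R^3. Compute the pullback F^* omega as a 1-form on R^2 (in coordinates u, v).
F^* omega = (-32*u*v^2 + 10*u*v - 3*u + 12*v^3 - 2*v^2) du + (4*v*(-8*u^2 + 6*u*v - v^2)) dv

Using F^*(f dg) = (f ∘ F) d(g ∘ F), substitute each coordinate x_i by F_i(u, v) in f_i, and replace dx_i by d F_i = (∂F_i/∂u) du + (∂F_i/∂v) dv.
  For the x component: f_1(F) = 2*v*(3*u - v); d F_1 = (-2*v) du + (-2*u + 2*v) dv
  For the y component: f_2(F) = -10*u*v + 3*u + 2*v^2; d F_2 = (2*v - 1) du + (2*u) dv
  For the z component: f_3(F) = 3*u - 2*v^2; d F_3 = (-2*v) du + (-2*u) dv
Combining and collecting du, dv coefficients:
  coeff of du: -32*u*v^2 + 10*u*v - 3*u + 12*v^3 - 2*v^2
  coeff of dv: 4*v*(-8*u^2 + 6*u*v - v^2)
F^* omega = (-32*u*v^2 + 10*u*v - 3*u + 12*v^3 - 2*v^2) du + (4*v*(-8*u^2 + 6*u*v - v^2)) dv.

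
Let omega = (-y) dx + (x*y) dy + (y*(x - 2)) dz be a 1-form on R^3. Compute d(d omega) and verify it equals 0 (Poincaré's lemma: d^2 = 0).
d(d omega) = 0

Step 1: d omega = sum_{i<j} (∂f_j/∂x_i - ∂f_i/∂x_j) dx_i ∧ dx_j:
  coeff of dx ∧ dy: y + 1
  coeff of dx ∧ dz: y
  coeff of dy ∧ dz: x - 2
Step 2: Apply d again to each 2-form coefficient. The only possible 3-form in R^3 is dx ∧ dy ∧ dz, with coefficient
  ∂(coeff of dy∧dz)/∂x - ∂(coeff of dx∧dz)/∂y + ∂(coeff of dx∧dy)/∂z
  = ∂/∂x (x - 2) - ∂/∂y (y) + ∂/∂z (y + 1).
Each of these terms simplifies to sums of mixed partials that cancel in pairs. The result is 0 (by equality of mixed partials for smooth functions — Schwarz / Clairaut).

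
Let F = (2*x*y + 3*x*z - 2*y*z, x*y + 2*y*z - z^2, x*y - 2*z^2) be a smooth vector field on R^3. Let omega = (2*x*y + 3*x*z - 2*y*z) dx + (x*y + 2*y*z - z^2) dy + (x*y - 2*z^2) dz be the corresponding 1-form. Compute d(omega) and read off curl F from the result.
d(omega) = (x - 2*y + 2*z) dy ∧ dz + (3*x - 3*y) dz ∧ dx + (-2*x + y + 2*z) dx ∧ dy; curl F = (x - 2*y + 2*z, 3*x - 3*y, -2*x + y + 2*z)

d omega = sum_{i<j} (∂f_j/∂x_i - ∂f_i/∂x_j) dx_i ∧ dx_j. Under the identification (dy ∧ dz, dz ∧ dx, dx ∧ dy) ↔ (e_x, e_y, e_z), the coefficients are exactly the components of curl F. Compute:
  ∂R/∂y - ∂Q/∂z = (x) - (2*y - 2*z) = x - 2*y + 2*z
  ∂P/∂z - ∂R/∂x = (3*x - 2*y) - (y) = 3*x - 3*y
  ∂Q/∂x - ∂P/∂y = (y) - (2*x - 2*z) = -2*x + y + 2*z.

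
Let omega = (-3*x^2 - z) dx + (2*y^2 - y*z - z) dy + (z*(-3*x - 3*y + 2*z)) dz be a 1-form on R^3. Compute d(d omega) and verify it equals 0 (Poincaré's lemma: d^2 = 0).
d(d omega) = 0

Step 1: d omega = sum_{i<j} (∂f_j/∂x_i - ∂f_i/∂x_j) dx_i ∧ dx_j:
  coeff of dx ∧ dy: 0
  coeff of dx ∧ dz: 1 - 3*z
  coeff of dy ∧ dz: y - 3*z + 1
Step 2: Apply d again to each 2-form coefficient. The only possible 3-form in R^3 is dx ∧ dy ∧ dz, with coefficient
  ∂(coeff of dy∧dz)/∂x - ∂(coeff of dx∧dz)/∂y + ∂(coeff of dx∧dy)/∂z
  = ∂/∂x (y - 3*z + 1) - ∂/∂y (1 - 3*z) + ∂/∂z (0).
Each of these terms simplifies to sums of mixed partials that cancel in pairs. The result is 0 (by equality of mixed partials for smooth functions — Schwarz / Clairaut).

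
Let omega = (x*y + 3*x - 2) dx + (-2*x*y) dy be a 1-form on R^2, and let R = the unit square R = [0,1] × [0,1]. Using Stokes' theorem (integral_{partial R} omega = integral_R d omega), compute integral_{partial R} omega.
integral_(partial R) omega = -3/2

Stokes: integral_partial_R omega = integral_R d omega with d omega = (∂Q/∂x - ∂P/∂y) dx ∧ dy.
  ∂Q/∂x = -2*y
  ∂P/∂y = x
  integrand = ∂Q/∂x - ∂P/∂y = -x - 2*y.
Integrating over R: integral_0^1 integral_0^1 (-x - 2*y) dx dy = -3/2.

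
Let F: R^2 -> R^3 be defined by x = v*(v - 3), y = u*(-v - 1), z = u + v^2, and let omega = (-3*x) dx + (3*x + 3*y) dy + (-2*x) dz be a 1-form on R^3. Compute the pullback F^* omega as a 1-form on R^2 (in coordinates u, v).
F^* omega = (3*u*v^2 + 6*u*v + 3*u - 3*v^3 + 4*v^2 + 15*v) du + (3*u^2*v + 3*u^2 - 3*u*v^2 + 9*u*v - 10*v^3 + 39*v^2 - 27*v) dv

Using F^*(f dg) = (f ∘ F) d(g ∘ F), substitute each coordinate x_i by F_i(u, v) in f_i, and replace dx_i by d F_i = (∂F_i/∂u) du + (∂F_i/∂v) dv.
  For the x component: f_1(F) = 3*v*(3 - v); d F_1 = (0) du + (2*v - 3) dv
  For the y component: f_2(F) = -3*u*v - 3*u + 3*v^2 - 9*v; d F_2 = (-v - 1) du + (-u) dv
  For the z component: f_3(F) = 2*v*(3 - v); d F_3 = (1) du + (2*v) dv
Combining and collecting du, dv coefficients:
  coeff of du: 3*u*v^2 + 6*u*v + 3*u - 3*v^3 + 4*v^2 + 15*v
  coeff of dv: 3*u^2*v + 3*u^2 - 3*u*v^2 + 9*u*v - 10*v^3 + 39*v^2 - 27*v
F^* omega = (3*u*v^2 + 6*u*v + 3*u - 3*v^3 + 4*v^2 + 15*v) du + (3*u^2*v + 3*u^2 - 3*u*v^2 + 9*u*v - 10*v^3 + 39*v^2 - 27*v) dv.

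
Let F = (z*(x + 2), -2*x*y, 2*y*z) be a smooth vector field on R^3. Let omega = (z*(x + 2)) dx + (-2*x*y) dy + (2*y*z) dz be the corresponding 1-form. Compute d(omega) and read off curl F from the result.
d(omega) = (2*z) dy ∧ dz + (x + 2) dz ∧ dx + (-2*y) dx ∧ dy; curl F = (2*z, x + 2, -2*y)

d omega = sum_{i<j} (∂f_j/∂x_i - ∂f_i/∂x_j) dx_i ∧ dx_j. Under the identification (dy ∧ dz, dz ∧ dx, dx ∧ dy) ↔ (e_x, e_y, e_z), the coefficients are exactly the components of curl F. Compute:
  ∂R/∂y - ∂Q/∂z = (2*z) - (0) = 2*z
  ∂P/∂z - ∂R/∂x = (x + 2) - (0) = x + 2
  ∂Q/∂x - ∂P/∂y = (-2*y) - (0) = -2*y.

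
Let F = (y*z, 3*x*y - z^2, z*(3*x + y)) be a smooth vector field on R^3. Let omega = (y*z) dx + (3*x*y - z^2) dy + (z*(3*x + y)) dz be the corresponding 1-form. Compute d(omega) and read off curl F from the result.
d(omega) = (3*z) dy ∧ dz + (y - 3*z) dz ∧ dx + (3*y - z) dx ∧ dy; curl F = (3*z, y - 3*z, 3*y - z)

d omega = sum_{i<j} (∂f_j/∂x_i - ∂f_i/∂x_j) dx_i ∧ dx_j. Under the identification (dy ∧ dz, dz ∧ dx, dx ∧ dy) ↔ (e_x, e_y, e_z), the coefficients are exactly the components of curl F. Compute:
  ∂R/∂y - ∂Q/∂z = (z) - (-2*z) = 3*z
  ∂P/∂z - ∂R/∂x = (y) - (3*z) = y - 3*z
  ∂Q/∂x - ∂P/∂y = (3*y) - (z) = 3*y - z.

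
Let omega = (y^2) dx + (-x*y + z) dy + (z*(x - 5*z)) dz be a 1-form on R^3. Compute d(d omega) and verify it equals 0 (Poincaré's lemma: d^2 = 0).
d(d omega) = 0

Step 1: d omega = sum_{i<j} (∂f_j/∂x_i - ∂f_i/∂x_j) dx_i ∧ dx_j:
  coeff of dx ∧ dy: -3*y
  coeff of dx ∧ dz: z
  coeff of dy ∧ dz: -1
Step 2: Apply d again to each 2-form coefficient. The only possible 3-form in R^3 is dx ∧ dy ∧ dz, with coefficient
  ∂(coeff of dy∧dz)/∂x - ∂(coeff of dx∧dz)/∂y + ∂(coeff of dx∧dy)/∂z
  = ∂/∂x (-1) - ∂/∂y (z) + ∂/∂z (-3*y).
Each of these terms simplifies to sums of mixed partials that cancel in pairs. The result is 0 (by equality of mixed partials for smooth functions — Schwarz / Clairaut).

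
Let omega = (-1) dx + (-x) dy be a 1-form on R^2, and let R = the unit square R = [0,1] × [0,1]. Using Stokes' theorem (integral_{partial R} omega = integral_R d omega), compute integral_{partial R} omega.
integral_(partial R) omega = -1

Stokes: integral_partial_R omega = integral_R d omega with d omega = (∂Q/∂x - ∂P/∂y) dx ∧ dy.
  ∂Q/∂x = -1
  ∂P/∂y = 0
  integrand = ∂Q/∂x - ∂P/∂y = -1.
Integrating over R: integral_0^1 integral_0^1 (-1) dx dy = -1.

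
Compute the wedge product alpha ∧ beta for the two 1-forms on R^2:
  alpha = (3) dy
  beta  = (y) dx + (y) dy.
alpha ∧ beta = (-3*y) dx ∧ dy

Distribute the wedge, using dx_i ∧ dx_j = -dx_j ∧ dx_i and dx_i ∧ dx_i = 0. For each pair (i, j) with i < j, the coefficient of dx_i ∧ dx_j in alpha ∧ beta is (alpha_i * beta_j - alpha_j * beta_i). Collecting: alpha ∧ beta = (-3*y) dx ∧ dy.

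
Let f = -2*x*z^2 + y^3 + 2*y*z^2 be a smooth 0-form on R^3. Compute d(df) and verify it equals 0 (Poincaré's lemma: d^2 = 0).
d(df) = 0

Step 1: df = sum_i (∂f/∂x_i) dx_i = (-2*z^2) dx + (3*y^2 + 2*z^2) dy + (4*z*(-x + y)) dz.
Step 2: Apply d again. Using the 1-form formula, the coefficient of dx ∧ dy in d(df) is ∂^2 f/∂x ∂y - ∂^2 f/∂y ∂x = (0) - (0) = 0 (equality of mixed partials for smooth f).
Similarly for dx ∧ dz and dy ∧ dz — all coefficients vanish. So d(df) = 0.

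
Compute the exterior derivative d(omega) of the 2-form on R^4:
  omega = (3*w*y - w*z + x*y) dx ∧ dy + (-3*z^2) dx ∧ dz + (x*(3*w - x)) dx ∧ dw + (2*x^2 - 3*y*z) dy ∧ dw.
d(omega) = (-w) dx ∧ dy ∧ dz + (4*x + 3*y - z) dx ∧ dy ∧ dw + (3*y) dy ∧ dz ∧ dw

For a 2-form omega = sum_{i<j} g_{ij} dx_i ∧ dx_j, the exterior derivative is
  d(omega) = sum_{i<j} d(g_{ij}) ∧ dx_i ∧ dx_j = sum_{i<j, k} (∂g_{ij}/∂x_k) dx_k ∧ dx_i ∧ dx_j.
Expand each term, using dx_k ∧ dx_i ∧ dx_j = sgn(permutation) dx_{(a)} ∧ dx_{(b)} ∧ dx_{(c)} with (a < b < c) sorted:
  d(3*w*y - w*z + x*y) includes (∂/∂z)(3*w*y - w*z + x*y) dz = (-w) dz, which multiplied by dx ∧ dy gives (-w) dx ∧ dy ∧ dz
  d(3*w*y - w*z + x*y) includes (∂/∂w)(3*w*y - w*z + x*y) dw = (3*y - z) dw, which multiplied by dx ∧ dy gives (3*y - z) dx ∧ dy ∧ dw
  d(2*x^2 - 3*y*z) includes (∂/∂x)(2*x^2 - 3*y*z) dx = (4*x) dx, which multiplied by dy ∧ dw gives (4*x) dx ∧ dy ∧ dw
  d(2*x^2 - 3*y*z) includes (∂/∂z)(2*x^2 - 3*y*z) dz = (-3*y) dz, which multiplied by dy ∧ dw gives (3*y) dy ∧ dz ∧ dw
Collecting like 3-forms: d(omega) = (-w) dx ∧ dy ∧ dz + (4*x + 3*y - z) dx ∧ dy ∧ dw + (3*y) dy ∧ dz ∧ dw.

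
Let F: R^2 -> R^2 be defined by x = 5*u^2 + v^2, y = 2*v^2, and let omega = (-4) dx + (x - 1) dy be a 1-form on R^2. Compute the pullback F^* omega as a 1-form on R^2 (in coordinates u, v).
F^* omega = (-40*u) du + (4*v*(5*u^2 + v^2 - 3)) dv

Using F^*(f dg) = (f ∘ F) d(g ∘ F), substitute each coordinate x_i by F_i(u, v) in f_i, and replace dx_i by d F_i = (∂F_i/∂u) du + (∂F_i/∂v) dv.
  For the x component: f_1(F) = -4; d F_1 = (10*u) du + (2*v) dv
  For the y component: f_2(F) = 5*u^2 + v^2 - 1; d F_2 = (0) du + (4*v) dv
Combining and collecting du, dv coefficients:
  coeff of du: -40*u
  coeff of dv: 4*v*(5*u^2 + v^2 - 3)
F^* omega = (-40*u) du + (4*v*(5*u^2 + v^2 - 3)) dv.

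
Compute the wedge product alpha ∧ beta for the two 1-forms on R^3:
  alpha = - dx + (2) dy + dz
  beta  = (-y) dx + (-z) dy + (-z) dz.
alpha ∧ beta = (2*y + z) dx ∧ dy + (y + z) dx ∧ dz + (-z) dy ∧ dz

Distribute the wedge, using dx_i ∧ dx_j = -dx_j ∧ dx_i and dx_i ∧ dx_i = 0. For each pair (i, j) with i < j, the coefficient of dx_i ∧ dx_j in alpha ∧ beta is (alpha_i * beta_j - alpha_j * beta_i). Collecting: alpha ∧ beta = (2*y + z) dx ∧ dy + (y + z) dx ∧ dz + (-z) dy ∧ dz.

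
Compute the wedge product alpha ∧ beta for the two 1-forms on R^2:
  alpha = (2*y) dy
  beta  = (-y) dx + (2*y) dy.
alpha ∧ beta = (2*y^2) dx ∧ dy

Distribute the wedge, using dx_i ∧ dx_j = -dx_j ∧ dx_i and dx_i ∧ dx_i = 0. For each pair (i, j) with i < j, the coefficient of dx_i ∧ dx_j in alpha ∧ beta is (alpha_i * beta_j - alpha_j * beta_i). Collecting: alpha ∧ beta = (2*y^2) dx ∧ dy.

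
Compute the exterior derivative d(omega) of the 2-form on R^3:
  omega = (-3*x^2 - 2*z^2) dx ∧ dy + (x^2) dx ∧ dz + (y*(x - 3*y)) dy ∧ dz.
d(omega) = (y - 4*z) dx ∧ dy ∧ dz

For a 2-form omega = sum_{i<j} g_{ij} dx_i ∧ dx_j, the exterior derivative is
  d(omega) = sum_{i<j} d(g_{ij}) ∧ dx_i ∧ dx_j = sum_{i<j, k} (∂g_{ij}/∂x_k) dx_k ∧ dx_i ∧ dx_j.
Expand each term, using dx_k ∧ dx_i ∧ dx_j = sgn(permutation) dx_{(a)} ∧ dx_{(b)} ∧ dx_{(c)} with (a < b < c) sorted:
  d(-3*x^2 - 2*z^2) includes (∂/∂z)(-3*x^2 - 2*z^2) dz = (-4*z) dz, which multiplied by dx ∧ dy gives (-4*z) dx ∧ dy ∧ dz
  d(y*(x - 3*y)) includes (∂/∂x)(y*(x - 3*y)) dx = (y) dx, which multiplied by dy ∧ dz gives (y) dx ∧ dy ∧ dz
Collecting like 3-forms: d(omega) = (y - 4*z) dx ∧ dy ∧ dz.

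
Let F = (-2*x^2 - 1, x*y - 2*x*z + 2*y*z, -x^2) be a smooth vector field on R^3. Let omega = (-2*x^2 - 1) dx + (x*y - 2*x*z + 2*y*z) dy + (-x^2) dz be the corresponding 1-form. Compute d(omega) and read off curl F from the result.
d(omega) = (2*x - 2*y) dy ∧ dz + (2*x) dz ∧ dx + (y - 2*z) dx ∧ dy; curl F = (2*x - 2*y, 2*x, y - 2*z)

d omega = sum_{i<j} (∂f_j/∂x_i - ∂f_i/∂x_j) dx_i ∧ dx_j. Under the identification (dy ∧ dz, dz ∧ dx, dx ∧ dy) ↔ (e_x, e_y, e_z), the coefficients are exactly the components of curl F. Compute:
  ∂R/∂y - ∂Q/∂z = (0) - (-2*x + 2*y) = 2*x - 2*y
  ∂P/∂z - ∂R/∂x = (0) - (-2*x) = 2*x
  ∂Q/∂x - ∂P/∂y = (y - 2*z) - (0) = y - 2*z.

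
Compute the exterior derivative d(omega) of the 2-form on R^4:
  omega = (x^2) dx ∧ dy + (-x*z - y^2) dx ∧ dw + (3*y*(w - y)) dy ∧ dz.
d(omega) = (2*y) dx ∧ dy ∧ dw + (x) dx ∧ dz ∧ dw + (3*y) dy ∧ dz ∧ dw

For a 2-form omega = sum_{i<j} g_{ij} dx_i ∧ dx_j, the exterior derivative is
  d(omega) = sum_{i<j} d(g_{ij}) ∧ dx_i ∧ dx_j = sum_{i<j, k} (∂g_{ij}/∂x_k) dx_k ∧ dx_i ∧ dx_j.
Expand each term, using dx_k ∧ dx_i ∧ dx_j = sgn(permutation) dx_{(a)} ∧ dx_{(b)} ∧ dx_{(c)} with (a < b < c) sorted:
  d(-x*z - y^2) includes (∂/∂y)(-x*z - y^2) dy = (-2*y) dy, which multiplied by dx ∧ dw gives (2*y) dx ∧ dy ∧ dw
  d(-x*z - y^2) includes (∂/∂z)(-x*z - y^2) dz = (-x) dz, which multiplied by dx ∧ dw gives (x) dx ∧ dz ∧ dw
  d(3*y*(w - y)) includes (∂/∂w)(3*y*(w - y)) dw = (3*y) dw, which multiplied by dy ∧ dz gives (3*y) dy ∧ dz ∧ dw
Collecting like 3-forms: d(omega) = (2*y) dx ∧ dy ∧ dw + (x) dx ∧ dz ∧ dw + (3*y) dy ∧ dz ∧ dw.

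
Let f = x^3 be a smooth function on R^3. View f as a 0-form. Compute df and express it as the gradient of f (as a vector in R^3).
df = (3*x^2) dx + (0) dy + (0) dz; grad f = (3*x^2, 0, 0)

For a 0-form f, d f = (∂f/∂x) dx + (∂f/∂y) dy + (∂f/∂z) dz. The components of the vector representation are exactly the entries of grad f in Cartesian coordinates:
  ∂f/∂x = 3*x^2
  ∂f/∂y = 0
  ∂f/∂z = 0.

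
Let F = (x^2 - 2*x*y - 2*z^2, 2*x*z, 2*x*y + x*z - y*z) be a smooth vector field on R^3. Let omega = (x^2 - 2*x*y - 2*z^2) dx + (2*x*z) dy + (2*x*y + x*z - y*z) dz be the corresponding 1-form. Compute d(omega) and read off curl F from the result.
d(omega) = (-z) dy ∧ dz + (-2*y - 5*z) dz ∧ dx + (2*x + 2*z) dx ∧ dy; curl F = (-z, -2*y - 5*z, 2*x + 2*z)

d omega = sum_{i<j} (∂f_j/∂x_i - ∂f_i/∂x_j) dx_i ∧ dx_j. Under the identification (dy ∧ dz, dz ∧ dx, dx ∧ dy) ↔ (e_x, e_y, e_z), the coefficients are exactly the components of curl F. Compute:
  ∂R/∂y - ∂Q/∂z = (2*x - z) - (2*x) = -z
  ∂P/∂z - ∂R/∂x = (-4*z) - (2*y + z) = -2*y - 5*z
  ∂Q/∂x - ∂P/∂y = (2*z) - (-2*x) = 2*x + 2*z.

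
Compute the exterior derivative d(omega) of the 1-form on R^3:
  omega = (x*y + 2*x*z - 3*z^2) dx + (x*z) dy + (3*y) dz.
d(omega) = (-x + z) dx ∧ dy + (-2*x + 6*z) dx ∧ dz + (3 - x) dy ∧ dz

For a 1-form omega = sum_i f_i dx_i, the exterior derivative is
  d(omega) = sum_{i < j} (∂f_j/∂x_i - ∂f_i/∂x_j) dx_i ∧ dx_j.
  coefficient of dx ∧ dy: ∂f_2/∂x - ∂f_1/∂y = ∂(x*z)/∂x - ∂(x*y + 2*x*z - 3*z^2)/∂y = -x + z
  coefficient of dx ∧ dz: ∂f_3/∂x - ∂f_1/∂z = ∂(3*y)/∂x - ∂(x*y + 2*x*z - 3*z^2)/∂z = -2*x + 6*z
  coefficient of dy ∧ dz: ∂f_3/∂y - ∂f_2/∂z = ∂(3*y)/∂y - ∂(x*z)/∂z = 3 - x
Assembling: d(omega) = (-x + z) dx ∧ dy + (-2*x + 6*z) dx ∧ dz + (3 - x) dy ∧ dz.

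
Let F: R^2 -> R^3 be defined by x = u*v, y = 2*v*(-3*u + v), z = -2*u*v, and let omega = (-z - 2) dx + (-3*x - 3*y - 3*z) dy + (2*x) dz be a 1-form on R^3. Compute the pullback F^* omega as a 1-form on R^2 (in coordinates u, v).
F^* omega = (2*v*(-64*u*v + 18*v^2 - 1)) du + (-128*u^2*v + 120*u*v^2 - 2*u - 24*v^3) dv

Using F^*(f dg) = (f ∘ F) d(g ∘ F), substitute each coordinate x_i by F_i(u, v) in f_i, and replace dx_i by d F_i = (∂F_i/∂u) du + (∂F_i/∂v) dv.
  For the x component: f_1(F) = 2*u*v - 2; d F_1 = (v) du + (u) dv
  For the y component: f_2(F) = 3*v*(7*u - 2*v); d F_2 = (-6*v) du + (-6*u + 4*v) dv
  For the z component: f_3(F) = 2*u*v; d F_3 = (-2*v) du + (-2*u) dv
Combining and collecting du, dv coefficients:
  coeff of du: 2*v*(-64*u*v + 18*v^2 - 1)
  coeff of dv: -128*u^2*v + 120*u*v^2 - 2*u - 24*v^3
F^* omega = (2*v*(-64*u*v + 18*v^2 - 1)) du + (-128*u^2*v + 120*u*v^2 - 2*u - 24*v^3) dv.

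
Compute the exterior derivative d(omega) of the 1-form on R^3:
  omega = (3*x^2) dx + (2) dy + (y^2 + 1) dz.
d(omega) = (2*y) dy ∧ dz

For a 1-form omega = sum_i f_i dx_i, the exterior derivative is
  d(omega) = sum_{i < j} (∂f_j/∂x_i - ∂f_i/∂x_j) dx_i ∧ dx_j.
  coefficient of dy ∧ dz: ∂f_3/∂y - ∂f_2/∂z = ∂(y^2 + 1)/∂y - ∂(2)/∂z = 2*y
Assembling: d(omega) = (2*y) dy ∧ dz.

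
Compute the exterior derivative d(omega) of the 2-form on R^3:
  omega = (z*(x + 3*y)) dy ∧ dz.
d(omega) = (z) dx ∧ dy ∧ dz

For a 2-form omega = sum_{i<j} g_{ij} dx_i ∧ dx_j, the exterior derivative is
  d(omega) = sum_{i<j} d(g_{ij}) ∧ dx_i ∧ dx_j = sum_{i<j, k} (∂g_{ij}/∂x_k) dx_k ∧ dx_i ∧ dx_j.
Expand each term, using dx_k ∧ dx_i ∧ dx_j = sgn(permutation) dx_{(a)} ∧ dx_{(b)} ∧ dx_{(c)} with (a < b < c) sorted:
  d(z*(x + 3*y)) includes (∂/∂x)(z*(x + 3*y)) dx = (z) dx, which multiplied by dy ∧ dz gives (z) dx ∧ dy ∧ dz
Collecting like 3-forms: d(omega) = (z) dx ∧ dy ∧ dz.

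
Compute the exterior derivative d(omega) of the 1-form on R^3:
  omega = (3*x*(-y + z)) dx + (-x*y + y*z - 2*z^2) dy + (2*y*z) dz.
d(omega) = (3*x - y) dx ∧ dy + (-3*x) dx ∧ dz + (-y + 6*z) dy ∧ dz

For a 1-form omega = sum_i f_i dx_i, the exterior derivative is
  d(omega) = sum_{i < j} (∂f_j/∂x_i - ∂f_i/∂x_j) dx_i ∧ dx_j.
  coefficient of dx ∧ dy: ∂f_2/∂x - ∂f_1/∂y = ∂(-x*y + y*z - 2*z^2)/∂x - ∂(3*x*(-y + z))/∂y = 3*x - y
  coefficient of dx ∧ dz: ∂f_3/∂x - ∂f_1/∂z = ∂(2*y*z)/∂x - ∂(3*x*(-y + z))/∂z = -3*x
  coefficient of dy ∧ dz: ∂f_3/∂y - ∂f_2/∂z = ∂(2*y*z)/∂y - ∂(-x*y + y*z - 2*z^2)/∂z = -y + 6*z
Assembling: d(omega) = (3*x - y) dx ∧ dy + (-3*x) dx ∧ dz + (-y + 6*z) dy ∧ dz.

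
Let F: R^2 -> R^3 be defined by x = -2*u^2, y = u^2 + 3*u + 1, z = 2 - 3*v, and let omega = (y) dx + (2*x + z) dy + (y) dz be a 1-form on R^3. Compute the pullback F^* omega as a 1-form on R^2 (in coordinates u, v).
F^* omega = (-12*u^3 - 24*u^2 - 6*u*v - 9*v + 6) du + (-3*u^2 - 9*u - 3) dv

Using F^*(f dg) = (f ∘ F) d(g ∘ F), substitute each coordinate x_i by F_i(u, v) in f_i, and replace dx_i by d F_i = (∂F_i/∂u) du + (∂F_i/∂v) dv.
  For the x component: f_1(F) = u^2 + 3*u + 1; d F_1 = (-4*u) du + (0) dv
  For the y component: f_2(F) = -4*u^2 - 3*v + 2; d F_2 = (2*u + 3) du + (0) dv
  For the z component: f_3(F) = u^2 + 3*u + 1; d F_3 = (0) du + (-3) dv
Combining and collecting du, dv coefficients:
  coeff of du: -12*u^3 - 24*u^2 - 6*u*v - 9*v + 6
  coeff of dv: -3*u^2 - 9*u - 3
F^* omega = (-12*u^3 - 24*u^2 - 6*u*v - 9*v + 6) du + (-3*u^2 - 9*u - 3) dv.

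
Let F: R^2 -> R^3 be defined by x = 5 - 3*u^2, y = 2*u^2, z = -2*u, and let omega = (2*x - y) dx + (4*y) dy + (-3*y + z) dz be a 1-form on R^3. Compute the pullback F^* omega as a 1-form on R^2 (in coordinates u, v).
F^* omega = (4*u*(20*u^2 + 3*u - 14)) du

Using F^*(f dg) = (f ∘ F) d(g ∘ F), substitute each coordinate x_i by F_i(u, v) in f_i, and replace dx_i by d F_i = (∂F_i/∂u) du + (∂F_i/∂v) dv.
  For the x component: f_1(F) = 10 - 8*u^2; d F_1 = (-6*u) du + (0) dv
  For the y component: f_2(F) = 8*u^2; d F_2 = (4*u) du + (0) dv
  For the z component: f_3(F) = 2*u*(-3*u - 1); d F_3 = (-2) du + (0) dv
Combining and collecting du, dv coefficients:
  coeff of du: 4*u*(20*u^2 + 3*u - 14)
  coeff of dv: 0
F^* omega = (4*u*(20*u^2 + 3*u - 14)) du.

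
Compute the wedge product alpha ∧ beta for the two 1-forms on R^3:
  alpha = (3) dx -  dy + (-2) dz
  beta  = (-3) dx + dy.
alpha ∧ beta = (-6) dx ∧ dz + (2) dy ∧ dz

Distribute the wedge, using dx_i ∧ dx_j = -dx_j ∧ dx_i and dx_i ∧ dx_i = 0. For each pair (i, j) with i < j, the coefficient of dx_i ∧ dx_j in alpha ∧ beta is (alpha_i * beta_j - alpha_j * beta_i). Collecting: alpha ∧ beta = (-6) dx ∧ dz + (2) dy ∧ dz.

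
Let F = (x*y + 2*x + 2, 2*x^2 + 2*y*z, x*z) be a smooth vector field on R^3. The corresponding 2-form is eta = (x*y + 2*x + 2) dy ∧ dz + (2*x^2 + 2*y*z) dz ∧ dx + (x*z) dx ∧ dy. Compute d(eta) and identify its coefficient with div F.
d(eta) = (x + y + 2*z + 2) dx ∧ dy ∧ dz; div F = x + y + 2*z + 2

For a 2-form in R^3 of the form above, applying d gives a 3-form with coefficient ∂P/∂x + ∂Q/∂y + ∂R/∂z:
  ∂P/∂x = y + 2
  ∂Q/∂y = 2*z
  ∂R/∂z = x
Sum = x + y + 2*z + 2, which is exactly div F.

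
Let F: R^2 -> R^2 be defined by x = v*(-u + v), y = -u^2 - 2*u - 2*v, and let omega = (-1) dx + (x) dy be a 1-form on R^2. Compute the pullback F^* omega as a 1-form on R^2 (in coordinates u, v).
F^* omega = (v*(2*u^2 - 2*u*v + 2*u - 2*v + 1)) du + (2*u*v + u - 2*v^2 - 2*v) dv

Using F^*(f dg) = (f ∘ F) d(g ∘ F), substitute each coordinate x_i by F_i(u, v) in f_i, and replace dx_i by d F_i = (∂F_i/∂u) du + (∂F_i/∂v) dv.
  For the x component: f_1(F) = -1; d F_1 = (-v) du + (-u + 2*v) dv
  For the y component: f_2(F) = v*(-u + v); d F_2 = (-2*u - 2) du + (-2) dv
Combining and collecting du, dv coefficients:
  coeff of du: v*(2*u^2 - 2*u*v + 2*u - 2*v + 1)
  coeff of dv: 2*u*v + u - 2*v^2 - 2*v
F^* omega = (v*(2*u^2 - 2*u*v + 2*u - 2*v + 1)) du + (2*u*v + u - 2*v^2 - 2*v) dv.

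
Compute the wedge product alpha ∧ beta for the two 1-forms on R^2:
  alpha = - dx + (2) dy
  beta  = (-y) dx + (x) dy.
alpha ∧ beta = (-x + 2*y) dx ∧ dy

Distribute the wedge, using dx_i ∧ dx_j = -dx_j ∧ dx_i and dx_i ∧ dx_i = 0. For each pair (i, j) with i < j, the coefficient of dx_i ∧ dx_j in alpha ∧ beta is (alpha_i * beta_j - alpha_j * beta_i). Collecting: alpha ∧ beta = (-x + 2*y) dx ∧ dy.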